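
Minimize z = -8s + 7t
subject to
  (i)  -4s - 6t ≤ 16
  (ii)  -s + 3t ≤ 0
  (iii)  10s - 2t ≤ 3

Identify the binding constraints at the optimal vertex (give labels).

(i) and (iii)

Feasible corners and z = -8s + 7t:
  (-8/3, -8/9) → z = 136/9
  (-7/34, -43/17) → z = -273/17
  (9/28, 3/28) → z = -51/28

The minimum is at (-7/34, -43/17). Substituting into each constraint, equality holds for (i) and (iii); the remaining constraints have slack.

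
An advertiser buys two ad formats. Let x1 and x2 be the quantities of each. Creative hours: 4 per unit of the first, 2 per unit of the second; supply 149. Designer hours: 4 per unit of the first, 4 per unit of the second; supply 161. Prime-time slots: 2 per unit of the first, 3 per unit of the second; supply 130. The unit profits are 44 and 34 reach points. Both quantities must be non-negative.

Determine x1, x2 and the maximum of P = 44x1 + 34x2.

Vertices and P = 44x1 + 34x2:
  (0, 0) → P = 0
  (0, 161/4) → P = 2737/2
  (149/4, 0) → P = 1639
  (137/4, 6) → P = 1711

The binding constraints are 4x1 + 2x2 = 149 and 4x1 + 4x2 = 161.
Solving simultaneously gives x1 = 137/4, x2 = 6.

x1 = 137/4, x2 = 6, maximum P = 1711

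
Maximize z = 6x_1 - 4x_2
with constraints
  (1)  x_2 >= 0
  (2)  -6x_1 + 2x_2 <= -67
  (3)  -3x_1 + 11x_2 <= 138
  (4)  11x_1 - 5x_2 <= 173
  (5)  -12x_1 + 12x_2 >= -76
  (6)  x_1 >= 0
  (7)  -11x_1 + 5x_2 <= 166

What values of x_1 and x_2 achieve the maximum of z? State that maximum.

Corner points and z = 6x_1 - 4x_2:
  (1013/60, 343/20) → z = 327/10
  (163/12, 29/4) → z = 105/2
  (2593/106, 2037/106) → z = 3705/53
  (212/9, 155/9) → z = 652/9

At the optimal vertex, 11x_1 - 5x_2 = 173 and -12x_1 + 12x_2 = -76.
Solving simultaneously gives x_1 = 212/9, x_2 = 155/9.

x_1 = 212/9, x_2 = 155/9, maximum z = 652/9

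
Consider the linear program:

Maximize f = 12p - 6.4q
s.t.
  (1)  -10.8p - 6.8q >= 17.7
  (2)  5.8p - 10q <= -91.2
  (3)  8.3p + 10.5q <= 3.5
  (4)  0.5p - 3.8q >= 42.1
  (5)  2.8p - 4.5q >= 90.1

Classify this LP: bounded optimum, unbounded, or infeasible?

The boundaries -10.8p - 6.8q = 17.7 and 2.8p - 4.5q = 90.1 meet at (53303/6764, -25566/1691), but that point violates 5.8p - 10q ≤ -91.2. Every candidate vertex is excluded by some other constraint, so the feasible region is empty.

infeasible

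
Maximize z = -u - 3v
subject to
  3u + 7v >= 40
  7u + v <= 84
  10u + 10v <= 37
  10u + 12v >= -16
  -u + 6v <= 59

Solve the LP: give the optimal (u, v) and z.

At the optimal vertex, 3u + 7v = 40 and 10u + 10v = 37.
Solving simultaneously gives u = -141/40, v = 289/40.

u = -141/40, v = 289/40, maximum z = -363/20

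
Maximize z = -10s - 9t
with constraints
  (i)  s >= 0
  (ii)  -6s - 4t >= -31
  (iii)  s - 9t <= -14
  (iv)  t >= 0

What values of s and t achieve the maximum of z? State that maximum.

Feasible corners and z = -10s - 9t:
  (0, 31/4) → z = -279/4
  (0, 14/9) → z = -14
  (223/58, 115/58) → z = -3265/58

The binding constraints are s = 0 and s - 9t = -14.
Solving simultaneously gives s = 0, t = 14/9.

s = 0, t = 14/9, maximum z = -14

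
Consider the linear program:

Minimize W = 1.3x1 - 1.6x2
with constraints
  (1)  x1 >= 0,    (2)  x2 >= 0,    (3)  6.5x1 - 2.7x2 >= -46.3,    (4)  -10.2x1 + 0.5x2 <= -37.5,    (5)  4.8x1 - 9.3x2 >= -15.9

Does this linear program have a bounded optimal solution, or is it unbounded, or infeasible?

Corner points and W = 1.3x1 - 1.6x2:
  (125/34, 0) → W = 325/68
  (5945/1541, 5703/1541) → W = -13963/15410
The feasible region has finitely many vertices and no improving ray; the minimum is -13963/15410 at (5945/1541, 5703/1541).

bounded optimum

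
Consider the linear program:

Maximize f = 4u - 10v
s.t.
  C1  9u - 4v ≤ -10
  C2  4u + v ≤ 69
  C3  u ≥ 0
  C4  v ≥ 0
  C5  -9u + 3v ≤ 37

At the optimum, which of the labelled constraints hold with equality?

Feasible corners and f = 4u - 10v:
  (266/25, 661/25) → f = -5546/25
  (0, 5/2) → f = -25
  (170/21, 769/21) → f = -7010/21
  (0, 37/3) → f = -370/3

The maximum is at (0, 5/2). Substituting into each constraint, equality holds for C1 and C3; the remaining constraints have slack.

C1 and C3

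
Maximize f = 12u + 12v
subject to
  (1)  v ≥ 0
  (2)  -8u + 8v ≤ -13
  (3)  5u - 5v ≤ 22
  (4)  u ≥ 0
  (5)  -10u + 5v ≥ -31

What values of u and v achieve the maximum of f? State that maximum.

u = 183/40, v = 59/20, maximum f = 903/10

Vertices and f = 12u + 12v:
  (13/8, 0) → f = 39/2
  (31/10, 0) → f = 186/5
  (183/40, 59/20) → f = 903/10

The binding constraints are -8u + 8v = -13 and -10u + 5v = -31.
Solving simultaneously gives u = 183/40, v = 59/20.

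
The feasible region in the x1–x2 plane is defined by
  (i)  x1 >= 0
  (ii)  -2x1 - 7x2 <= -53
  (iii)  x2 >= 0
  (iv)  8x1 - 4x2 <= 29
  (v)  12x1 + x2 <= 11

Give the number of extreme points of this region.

Of the 10 pairwise boundary intersections, those satisfying every inequality are:
  (0, 53/7)
  (0, 11)
  (12/41, 307/41)

3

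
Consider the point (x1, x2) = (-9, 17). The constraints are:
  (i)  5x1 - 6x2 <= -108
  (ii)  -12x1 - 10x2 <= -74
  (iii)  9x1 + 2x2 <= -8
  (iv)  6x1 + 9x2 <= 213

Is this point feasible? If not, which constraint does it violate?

not feasible — violates (ii)

Constraint (ii): -12x1 - 10x2 = -62, which is not ≤ -74. All other constraints are satisfied.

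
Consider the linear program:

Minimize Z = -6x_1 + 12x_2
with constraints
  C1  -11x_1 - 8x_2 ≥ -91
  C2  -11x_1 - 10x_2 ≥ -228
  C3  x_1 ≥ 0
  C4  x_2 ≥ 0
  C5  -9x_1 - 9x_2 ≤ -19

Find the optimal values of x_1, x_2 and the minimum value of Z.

x_1 = 91/11, x_2 = 0, minimum Z = -546/11

Extreme points and Z = -6x_1 + 12x_2:
  (0, 91/8) → Z = 273/2
  (91/11, 0) → Z = -546/11
  (0, 19/9) → Z = 76/3
  (19/9, 0) → Z = -38/3

The optimum lies where -11x_1 - 8x_2 = -91 and x_2 = 0.
Solving simultaneously gives x_1 = 91/11, x_2 = 0.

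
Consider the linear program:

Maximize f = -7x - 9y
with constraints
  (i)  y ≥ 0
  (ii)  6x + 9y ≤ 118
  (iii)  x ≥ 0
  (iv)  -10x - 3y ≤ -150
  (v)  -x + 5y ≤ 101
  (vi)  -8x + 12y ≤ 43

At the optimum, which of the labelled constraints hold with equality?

Corner points and f = -7x - 9y:
  (59/3, 0) → f = -413/3
  (15, 0) → f = -105
  (83/6, 35/9) → f = -791/6

The maximum is at (15, 0). Substituting into each constraint, equality holds for (i) and (iv); the remaining constraints have slack.

(i) and (iv)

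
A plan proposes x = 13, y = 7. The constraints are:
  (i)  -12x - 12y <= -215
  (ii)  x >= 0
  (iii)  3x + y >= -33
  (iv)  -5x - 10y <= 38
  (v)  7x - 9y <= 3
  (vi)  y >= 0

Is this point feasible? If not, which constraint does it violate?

not feasible — violates (v)

Constraint (v): 7x - 9y = 28, which is not ≤ 3. All other constraints are satisfied.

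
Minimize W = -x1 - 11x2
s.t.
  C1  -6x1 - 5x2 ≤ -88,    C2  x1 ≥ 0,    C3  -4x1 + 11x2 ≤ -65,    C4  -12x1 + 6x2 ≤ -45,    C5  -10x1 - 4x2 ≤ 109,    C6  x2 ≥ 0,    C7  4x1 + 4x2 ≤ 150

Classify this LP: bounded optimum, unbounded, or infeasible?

bounded optimum

Vertices and W = -x1 - 11x2:
  (65/4, 0) → W = -65/4
  (191/6, 17/3) → W = -565/6
  (75/2, 0) → W = -75/2
The feasible region has finitely many vertices and no improving ray; the minimum is -565/6 at (191/6, 17/3).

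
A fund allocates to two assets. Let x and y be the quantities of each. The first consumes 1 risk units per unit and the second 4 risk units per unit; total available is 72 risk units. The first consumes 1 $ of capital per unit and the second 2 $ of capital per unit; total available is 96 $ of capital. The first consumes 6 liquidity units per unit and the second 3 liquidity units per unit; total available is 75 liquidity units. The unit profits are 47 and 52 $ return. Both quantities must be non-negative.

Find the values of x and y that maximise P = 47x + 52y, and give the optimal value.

x = 4, y = 17, maximum P = 1072

Corner points and P = 47x + 52y:
  (0, 0) → P = 0
  (0, 18) → P = 936
  (25/2, 0) → P = 1175/2
  (4, 17) → P = 1072

The optimum lies where x + 4y = 72 and 6x + 3y = 75.
Solving simultaneously gives x = 4, y = 17.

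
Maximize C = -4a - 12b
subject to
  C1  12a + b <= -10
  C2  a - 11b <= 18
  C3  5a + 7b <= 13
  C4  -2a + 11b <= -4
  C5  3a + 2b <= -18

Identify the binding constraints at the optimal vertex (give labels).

Corner points and C = -4a - 12b:
  (-14, -32/11) → C = 1000/11
  (-162/35, -72/35) → C = 216/5
  (-190/37, -48/37) → C = 1336/37

The maximum is at (-14, -32/11). Substituting into each constraint, equality holds for C2 and C4; the remaining constraints have slack.

C2 and C4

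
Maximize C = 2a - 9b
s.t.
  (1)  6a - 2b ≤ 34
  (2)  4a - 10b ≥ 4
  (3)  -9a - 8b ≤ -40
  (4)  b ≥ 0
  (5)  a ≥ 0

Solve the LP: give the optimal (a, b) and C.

Corner points and C = 2a - 9b:
  (83/13, 28/13) → C = -86/13
  (17/3, 0) → C = 34/3
  (216/61, 62/61) → C = -126/61
  (40/9, 0) → C = 80/9

The binding constraints are 6a - 2b = 34 and b = 0.
Solving simultaneously gives a = 17/3, b = 0.

a = 17/3, b = 0, maximum C = 34/3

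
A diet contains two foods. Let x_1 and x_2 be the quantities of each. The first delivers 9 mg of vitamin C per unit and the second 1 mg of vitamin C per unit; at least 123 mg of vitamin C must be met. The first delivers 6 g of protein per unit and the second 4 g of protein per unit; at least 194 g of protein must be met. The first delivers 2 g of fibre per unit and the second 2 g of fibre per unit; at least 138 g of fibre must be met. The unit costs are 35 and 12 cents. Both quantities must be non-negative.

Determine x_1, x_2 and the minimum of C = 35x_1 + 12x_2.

Feasible corners and C = 35x_1 + 12x_2:
  (0, 123) → C = 1476
  (69, 0) → C = 2415
  (27/4, 249/4) → C = 3933/4
The feasible region is unbounded (it extends along (0, 1), (1, 0)), but C strictly increases along every unbounded feasible direction, so there is no improving ray and the minimum is attained at a vertex.

x_1 = 27/4, x_2 = 249/4, minimum C = 3933/4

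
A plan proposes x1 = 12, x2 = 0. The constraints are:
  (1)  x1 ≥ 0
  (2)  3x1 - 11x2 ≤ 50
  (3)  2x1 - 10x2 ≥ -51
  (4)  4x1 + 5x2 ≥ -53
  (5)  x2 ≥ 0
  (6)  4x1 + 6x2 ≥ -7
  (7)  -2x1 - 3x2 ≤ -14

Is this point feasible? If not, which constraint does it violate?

feasible

(1): 12 ≥ 0 ✓
(2): 36 ≤ 50 ✓
(3): 24 ≥ -51 ✓
(4): 48 ≥ -53 ✓
(5): 0 ≥ 0 ✓
(6): 48 ≥ -7 ✓
(7): -24 ≤ -14 ✓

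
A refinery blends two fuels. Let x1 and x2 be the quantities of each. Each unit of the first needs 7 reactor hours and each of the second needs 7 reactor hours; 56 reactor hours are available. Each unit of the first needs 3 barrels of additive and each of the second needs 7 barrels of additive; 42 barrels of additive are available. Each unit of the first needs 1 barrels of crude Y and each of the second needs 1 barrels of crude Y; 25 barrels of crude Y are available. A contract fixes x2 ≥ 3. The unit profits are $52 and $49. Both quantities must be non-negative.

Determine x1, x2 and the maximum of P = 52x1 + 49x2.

Vertices and P = 52x1 + 49x2:
  (0, 6) → P = 294
  (0, 3) → P = 147
  (7/2, 9/2) → P = 805/2
  (5, 3) → P = 407

The optimum lies where 7x1 + 7x2 = 56 and x2 = 3.
Solving simultaneously gives x1 = 5, x2 = 3.

x1 = 5, x2 = 3, maximum P = 407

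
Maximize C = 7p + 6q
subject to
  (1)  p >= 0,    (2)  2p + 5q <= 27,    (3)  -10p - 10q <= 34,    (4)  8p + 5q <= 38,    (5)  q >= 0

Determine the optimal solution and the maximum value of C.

p = 11/6, q = 14/3, maximum C = 245/6

At the optimal vertex, 2p + 5q = 27 and 8p + 5q = 38.
Solving simultaneously gives p = 11/6, q = 14/3.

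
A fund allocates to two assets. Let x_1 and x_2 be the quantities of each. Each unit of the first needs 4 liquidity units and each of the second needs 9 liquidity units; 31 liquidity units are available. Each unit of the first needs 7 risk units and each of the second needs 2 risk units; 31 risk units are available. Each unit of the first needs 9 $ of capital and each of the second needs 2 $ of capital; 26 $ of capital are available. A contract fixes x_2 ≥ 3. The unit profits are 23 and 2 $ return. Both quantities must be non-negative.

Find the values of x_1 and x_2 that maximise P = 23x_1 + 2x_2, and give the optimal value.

x_1 = 1, x_2 = 3, maximum P = 29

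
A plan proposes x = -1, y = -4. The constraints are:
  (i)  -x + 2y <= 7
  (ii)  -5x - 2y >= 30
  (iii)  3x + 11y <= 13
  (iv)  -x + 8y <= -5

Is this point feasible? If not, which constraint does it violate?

Constraint (ii): -5x - 2y = 13, which is not ≥ 30. All other constraints are satisfied.

not feasible — violates (ii)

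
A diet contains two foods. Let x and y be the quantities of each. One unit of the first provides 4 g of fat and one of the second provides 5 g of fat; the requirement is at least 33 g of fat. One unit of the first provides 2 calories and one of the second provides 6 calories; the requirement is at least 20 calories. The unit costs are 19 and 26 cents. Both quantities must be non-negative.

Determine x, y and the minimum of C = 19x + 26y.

The feasible region is unbounded (it extends along (0, 1), (1, 0)), but C strictly increases along every unbounded feasible direction, so there is no improving ray and the minimum is attained at a vertex.

The optimum lies where 4x + 5y = 33 and 2x + 6y = 20.
Solving simultaneously gives x = 7, y = 1.

x = 7, y = 1, minimum C = 159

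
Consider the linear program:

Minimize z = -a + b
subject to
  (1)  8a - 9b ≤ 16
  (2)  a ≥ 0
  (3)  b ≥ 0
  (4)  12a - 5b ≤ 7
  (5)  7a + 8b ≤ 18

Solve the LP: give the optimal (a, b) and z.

a = 7/12, b = 0, minimum z = -7/12

Corner points and z = -a + b:
  (0, 0) → z = 0
  (0, 9/4) → z = 9/4
  (7/12, 0) → z = -7/12
  (146/131, 167/131) → z = 21/131

At the optimal vertex, b = 0 and 12a - 5b = 7.
Solving simultaneously gives a = 7/12, b = 0.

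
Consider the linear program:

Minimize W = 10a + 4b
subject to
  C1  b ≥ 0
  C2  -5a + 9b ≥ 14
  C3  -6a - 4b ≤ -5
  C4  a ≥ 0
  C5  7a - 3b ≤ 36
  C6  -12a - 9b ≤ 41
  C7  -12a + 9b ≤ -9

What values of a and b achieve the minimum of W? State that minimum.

The optimum lies where -5a + 9b = 14 and -12a + 9b = -9.
Solving simultaneously gives a = 23/7, b = 71/21.

a = 23/7, b = 71/21, minimum W = 974/21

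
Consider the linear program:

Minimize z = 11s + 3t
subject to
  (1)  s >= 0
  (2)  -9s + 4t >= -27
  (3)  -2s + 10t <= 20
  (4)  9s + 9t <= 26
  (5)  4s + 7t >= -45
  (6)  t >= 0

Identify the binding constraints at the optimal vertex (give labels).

Extreme points and z = 11s + 3t:
  (0, 2) → z = 6
  (0, 0) → z = 0
  (20/27, 58/27) → z = 394/27
  (26/9, 0) → z = 286/9

The minimum is at (0, 0). Substituting into each constraint, equality holds for (1) and (6); the remaining constraints have slack.

(1) and (6)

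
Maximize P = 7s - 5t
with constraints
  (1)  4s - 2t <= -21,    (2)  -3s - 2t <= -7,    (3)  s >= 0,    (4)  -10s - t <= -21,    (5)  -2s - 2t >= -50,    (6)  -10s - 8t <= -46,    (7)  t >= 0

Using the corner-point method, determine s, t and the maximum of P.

s = 7/8, t = 49/4, maximum P = -441/8

Corner points and P = 7s - 5t:
  (7/8, 49/4) → P = -441/8
  (29/6, 121/6) → P = -67
  (0, 21) → P = -105
  (0, 25) → P = -125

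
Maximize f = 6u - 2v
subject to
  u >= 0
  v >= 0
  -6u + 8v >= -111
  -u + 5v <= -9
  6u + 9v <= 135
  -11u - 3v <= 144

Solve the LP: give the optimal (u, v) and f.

u = 693/34, v = 24/17, maximum f = 2031/17

Extreme points and f = 6u - 2v:
  (37/2, 0) → f = 111
  (9, 0) → f = 54
  (693/34, 24/17) → f = 2031/17
  (252/13, 27/13) → f = 1458/13

The binding constraints are -6u + 8v = -111 and 6u + 9v = 135.
Solving simultaneously gives u = 693/34, v = 24/17.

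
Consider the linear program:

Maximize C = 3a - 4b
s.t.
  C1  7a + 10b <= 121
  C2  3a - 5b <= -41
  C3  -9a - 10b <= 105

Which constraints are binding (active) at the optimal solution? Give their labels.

C1 and C2

Extreme points and C = 3a - 4b:
  (3, 10) → C = -31
  (-113, 456/5) → C = -3519/5
  (-187/15, 18/25) → C = -1007/25

The maximum is at (3, 10). Substituting into each constraint, equality holds for C1 and C2; the remaining constraints have slack.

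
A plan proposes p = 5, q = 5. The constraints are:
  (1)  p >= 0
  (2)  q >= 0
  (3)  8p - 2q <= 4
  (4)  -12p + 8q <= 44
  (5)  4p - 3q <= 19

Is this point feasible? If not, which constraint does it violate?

not feasible — violates (3)

Constraint (3): 8p - 2q = 30, which is not ≤ 4. All other constraints are satisfied.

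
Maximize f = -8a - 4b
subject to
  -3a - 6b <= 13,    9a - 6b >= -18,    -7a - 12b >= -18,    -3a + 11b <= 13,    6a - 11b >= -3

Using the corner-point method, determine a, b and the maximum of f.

Corner points and f = -8a - 4b:
  (44, -145/6) → f = -766/3
  (-7/3, -1) → f = 68/3
  (162/149, 129/149) → f = -1812/149

At the optimal vertex, -3a - 6b = 13 and 6a - 11b = -3.
Solving simultaneously gives a = -7/3, b = -1.

a = -7/3, b = -1, maximum f = 68/3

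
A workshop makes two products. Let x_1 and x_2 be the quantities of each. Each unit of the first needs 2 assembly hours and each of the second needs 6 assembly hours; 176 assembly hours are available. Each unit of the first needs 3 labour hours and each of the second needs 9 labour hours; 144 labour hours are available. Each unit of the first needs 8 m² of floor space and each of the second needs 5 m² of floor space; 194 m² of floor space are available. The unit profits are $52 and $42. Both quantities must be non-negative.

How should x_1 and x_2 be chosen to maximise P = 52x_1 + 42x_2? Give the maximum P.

x_1 = 18, x_2 = 10, maximum P = 1356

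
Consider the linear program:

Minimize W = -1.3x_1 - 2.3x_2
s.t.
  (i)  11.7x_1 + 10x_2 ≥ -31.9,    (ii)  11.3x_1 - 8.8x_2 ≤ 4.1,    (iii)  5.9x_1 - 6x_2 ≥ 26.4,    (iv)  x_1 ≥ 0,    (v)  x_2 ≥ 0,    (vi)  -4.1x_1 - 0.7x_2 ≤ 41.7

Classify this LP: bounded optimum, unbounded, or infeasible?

infeasible

The boundaries 11.3x_1 - 8.8x_2 = 4.1 and x_2 = 0 meet at (41/113, 0), but that point violates 5.9x_1 - 6x_2 ≥ 26.4. Every candidate vertex is excluded by some other constraint, so the feasible region is empty.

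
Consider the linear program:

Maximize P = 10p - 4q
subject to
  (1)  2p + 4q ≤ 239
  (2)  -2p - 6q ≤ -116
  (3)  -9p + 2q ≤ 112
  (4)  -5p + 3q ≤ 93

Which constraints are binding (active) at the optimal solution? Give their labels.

(1) and (2)

Feasible corners and P = 10p - 4q:
  (485/2, -123/2) → P = 2671
  (345/26, 1381/26) → P = -1037/13
  (-35/6, 383/18) → P = -1291/9

The maximum is at (485/2, -123/2). Substituting into each constraint, equality holds for (1) and (2); the remaining constraints have slack.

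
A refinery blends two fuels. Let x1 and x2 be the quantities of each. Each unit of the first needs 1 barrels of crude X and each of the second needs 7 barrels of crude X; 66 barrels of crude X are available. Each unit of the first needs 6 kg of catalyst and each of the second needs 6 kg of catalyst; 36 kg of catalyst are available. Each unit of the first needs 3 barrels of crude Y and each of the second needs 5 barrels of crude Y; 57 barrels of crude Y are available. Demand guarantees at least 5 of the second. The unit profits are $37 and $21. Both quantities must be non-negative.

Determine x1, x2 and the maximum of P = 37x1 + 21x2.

The optimum lies where 6x1 + 6x2 = 36 and x2 = 5.
Solving simultaneously gives x1 = 1, x2 = 5.

x1 = 1, x2 = 5, maximum P = 142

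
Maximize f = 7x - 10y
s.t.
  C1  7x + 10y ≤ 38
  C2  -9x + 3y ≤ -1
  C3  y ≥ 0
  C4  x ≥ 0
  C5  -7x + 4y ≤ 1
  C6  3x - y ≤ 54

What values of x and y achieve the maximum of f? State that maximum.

Extreme points and f = 7x - 10y:
  (38/7, 0) → f = 38
  (71/49, 39/14) → f = -124/7
  (1/9, 0) → f = 7/9
  (7/15, 16/15) → f = -37/5

At the optimal vertex, 7x + 10y = 38 and y = 0.
Solving simultaneously gives x = 38/7, y = 0.

x = 38/7, y = 0, maximum f = 38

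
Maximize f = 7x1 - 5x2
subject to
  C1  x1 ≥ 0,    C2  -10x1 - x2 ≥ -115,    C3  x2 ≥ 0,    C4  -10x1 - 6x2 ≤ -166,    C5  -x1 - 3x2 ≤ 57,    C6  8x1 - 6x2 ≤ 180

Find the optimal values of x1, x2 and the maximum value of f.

x1 = 262/25, x2 = 51/5, maximum f = 559/25

At the optimal vertex, -10x1 - x2 = -115 and -10x1 - 6x2 = -166.
Solving simultaneously gives x1 = 262/25, x2 = 51/5.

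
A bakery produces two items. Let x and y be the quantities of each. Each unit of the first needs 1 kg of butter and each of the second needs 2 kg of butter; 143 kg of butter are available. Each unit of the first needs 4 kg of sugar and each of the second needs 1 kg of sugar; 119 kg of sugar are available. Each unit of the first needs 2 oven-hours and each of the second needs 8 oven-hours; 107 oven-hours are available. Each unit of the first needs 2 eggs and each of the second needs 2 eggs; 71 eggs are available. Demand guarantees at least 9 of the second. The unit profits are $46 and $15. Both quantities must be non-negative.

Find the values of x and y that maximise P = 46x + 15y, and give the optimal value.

x = 35/2, y = 9, maximum P = 940

Feasible corners and P = 46x + 15y:
  (0, 107/8) → P = 1605/8
  (0, 9) → P = 135
  (35/2, 9) → P = 940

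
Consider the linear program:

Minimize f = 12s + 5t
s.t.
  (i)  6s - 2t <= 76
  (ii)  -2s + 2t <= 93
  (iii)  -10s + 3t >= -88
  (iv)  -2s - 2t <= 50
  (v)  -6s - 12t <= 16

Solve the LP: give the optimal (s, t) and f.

s = -287/9, t = 263/18, minimum f = -5573/18

Feasible corners and f = 12s + 5t:
  (65/2, 79) → f = 785
  (-287/9, 263/18) → f = -5573/18
  (168/23, -344/69) → f = 4328/69

The binding constraints are -2s + 2t = 93 and -6s - 12t = 16.
Solving simultaneously gives s = -287/9, t = 263/18.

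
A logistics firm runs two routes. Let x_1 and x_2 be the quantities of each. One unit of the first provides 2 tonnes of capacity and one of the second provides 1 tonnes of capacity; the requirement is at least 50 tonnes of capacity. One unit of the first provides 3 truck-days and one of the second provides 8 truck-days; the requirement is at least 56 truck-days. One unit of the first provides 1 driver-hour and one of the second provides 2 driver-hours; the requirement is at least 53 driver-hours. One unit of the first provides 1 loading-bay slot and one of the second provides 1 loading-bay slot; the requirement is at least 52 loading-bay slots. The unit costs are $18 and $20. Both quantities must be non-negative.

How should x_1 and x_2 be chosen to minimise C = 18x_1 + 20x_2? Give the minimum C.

Extreme points and C = 18x_1 + 20x_2:
  (0, 52) → C = 1040
  (53, 0) → C = 954
  (51, 1) → C = 938
The feasible region is unbounded (it extends along (0, 1), (1, 0)), but C strictly increases along every unbounded feasible direction, so there is no improving ray and the minimum is attained at a vertex.

x_1 = 51, x_2 = 1, minimum C = 938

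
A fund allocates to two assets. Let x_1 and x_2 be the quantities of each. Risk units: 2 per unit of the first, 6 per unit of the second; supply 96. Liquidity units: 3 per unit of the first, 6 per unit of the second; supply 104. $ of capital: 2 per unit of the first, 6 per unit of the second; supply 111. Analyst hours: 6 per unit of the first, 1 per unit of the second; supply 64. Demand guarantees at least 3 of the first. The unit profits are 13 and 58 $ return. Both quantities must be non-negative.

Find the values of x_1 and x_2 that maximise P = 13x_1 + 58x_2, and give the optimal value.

x_1 = 3, x_2 = 15, maximum P = 909

The optimum lies where 2x_1 + 6x_2 = 96 and x_1 = 3.
Solving simultaneously gives x_1 = 3, x_2 = 15.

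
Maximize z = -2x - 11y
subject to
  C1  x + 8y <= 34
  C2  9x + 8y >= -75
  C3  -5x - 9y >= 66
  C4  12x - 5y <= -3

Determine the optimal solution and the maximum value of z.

x = -133/47, y = -291/47, maximum z = 3467/47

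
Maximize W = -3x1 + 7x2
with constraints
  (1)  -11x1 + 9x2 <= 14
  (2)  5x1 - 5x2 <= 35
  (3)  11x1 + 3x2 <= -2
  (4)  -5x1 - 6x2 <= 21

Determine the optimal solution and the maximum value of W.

x1 = -5/11, x2 = 1, maximum W = 92/11

Corner points and W = -3x1 + 7x2:
  (-5/11, 1) → W = 92/11
  (-91/37, -161/111) → W = -308/111
  (1, -13/3) → W = -100/3

The binding constraints are -11x1 + 9x2 = 14 and 11x1 + 3x2 = -2.
Solving simultaneously gives x1 = -5/11, x2 = 1.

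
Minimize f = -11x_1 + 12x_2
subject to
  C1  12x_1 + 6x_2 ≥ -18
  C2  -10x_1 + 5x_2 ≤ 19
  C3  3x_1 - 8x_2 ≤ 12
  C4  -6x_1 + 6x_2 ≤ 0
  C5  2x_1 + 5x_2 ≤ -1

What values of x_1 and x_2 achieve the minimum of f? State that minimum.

Extreme points and f = -11x_1 + 12x_2:
  (-12/19, -33/19) → f = -264/19
  (-1, -1) → f = -1
  (52/31, -27/31) → f = -896/31
  (-1/7, -1/7) → f = -1/7

At the optimal vertex, 3x_1 - 8x_2 = 12 and 2x_1 + 5x_2 = -1.
Solving simultaneously gives x_1 = 52/31, x_2 = -27/31.

x_1 = 52/31, x_2 = -27/31, minimum f = -896/31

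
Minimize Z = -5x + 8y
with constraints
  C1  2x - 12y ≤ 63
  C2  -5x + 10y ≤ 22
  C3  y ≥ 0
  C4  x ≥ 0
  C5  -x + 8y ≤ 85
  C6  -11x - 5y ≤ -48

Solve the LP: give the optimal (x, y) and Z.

x = 381, y = 233/4, minimum Z = -1439

The binding constraints are 2x - 12y = 63 and -x + 8y = 85.
Solving simultaneously gives x = 381, y = 233/4.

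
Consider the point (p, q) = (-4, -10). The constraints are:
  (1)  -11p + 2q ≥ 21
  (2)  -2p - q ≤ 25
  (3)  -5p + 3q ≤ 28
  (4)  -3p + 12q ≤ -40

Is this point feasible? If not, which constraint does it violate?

feasible

(1): 24 ≥ 21 ✓
(2): 18 ≤ 25 ✓
(3): -10 ≤ 28 ✓
(4): -108 ≤ -40 ✓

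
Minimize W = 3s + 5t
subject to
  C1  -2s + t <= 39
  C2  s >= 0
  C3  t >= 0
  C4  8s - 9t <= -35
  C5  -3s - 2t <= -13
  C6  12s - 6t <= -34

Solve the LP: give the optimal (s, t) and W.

s = 5/21, t = 43/7, minimum W = 220/7

Corner points and W = 3s + 5t:
  (0, 39) → W = 195
  (0, 13/2) → W = 65/2
  (5/21, 43/7) → W = 220/7
The feasible region is unbounded (it extends along (1, 2)), but W strictly increases along every unbounded feasible direction, so there is no improving ray and the minimum is attained at a vertex.

The optimum lies where -3s - 2t = -13 and 12s - 6t = -34.
Solving simultaneously gives s = 5/21, t = 43/7.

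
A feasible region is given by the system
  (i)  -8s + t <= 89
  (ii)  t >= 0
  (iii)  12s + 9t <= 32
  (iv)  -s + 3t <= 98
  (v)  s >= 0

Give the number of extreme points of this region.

Of the 10 pairwise boundary intersections, those satisfying every inequality are:
  (8/3, 0)
  (0, 0)
  (0, 32/9)

3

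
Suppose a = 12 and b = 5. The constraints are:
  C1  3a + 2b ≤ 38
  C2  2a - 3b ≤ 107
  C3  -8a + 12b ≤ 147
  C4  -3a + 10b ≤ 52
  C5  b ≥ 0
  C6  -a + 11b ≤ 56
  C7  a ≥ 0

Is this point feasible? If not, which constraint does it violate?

not feasible — violates C1

Constraint C1: 3a + 2b = 46, which is not ≤ 38. All other constraints are satisfied.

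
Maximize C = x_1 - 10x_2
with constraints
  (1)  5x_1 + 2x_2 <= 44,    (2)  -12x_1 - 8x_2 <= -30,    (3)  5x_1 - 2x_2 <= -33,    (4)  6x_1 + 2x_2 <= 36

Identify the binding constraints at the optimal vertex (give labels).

(2) and (3)

Vertices and C = x_1 - 10x_2:
  (-8, 42) → C = -428
  (-51/16, 273/32) → C = -177/2
  (3/11, 189/11) → C = -1887/11
The feasible region is unbounded (it extends along (-2, 3), (-2, 5)), but C strictly decreases along every unbounded feasible direction, so there is no improving ray and the maximum is attained at a vertex.

The maximum is at (-51/16, 273/32). Substituting into each constraint, equality holds for (2) and (3); the remaining constraints have slack.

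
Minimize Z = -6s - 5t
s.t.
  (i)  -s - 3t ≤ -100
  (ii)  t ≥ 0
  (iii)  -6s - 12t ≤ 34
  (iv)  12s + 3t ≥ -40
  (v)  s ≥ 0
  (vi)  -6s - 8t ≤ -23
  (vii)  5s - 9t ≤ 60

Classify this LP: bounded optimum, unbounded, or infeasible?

From the feasible point (0, 100/3), moving in the direction (0, 1) keeps every constraint satisfied while Z decreases without bound.

unbounded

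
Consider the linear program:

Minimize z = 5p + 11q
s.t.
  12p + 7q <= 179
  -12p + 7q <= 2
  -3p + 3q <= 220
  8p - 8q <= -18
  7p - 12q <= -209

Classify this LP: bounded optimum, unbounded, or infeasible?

The boundaries 12p + 7q = 179 and -12p + 7q = 2 meet at (59/8, 181/14), but that point violates 7p - 12q ≤ -209. Every candidate vertex is excluded by some other constraint, so the feasible region is empty.

infeasible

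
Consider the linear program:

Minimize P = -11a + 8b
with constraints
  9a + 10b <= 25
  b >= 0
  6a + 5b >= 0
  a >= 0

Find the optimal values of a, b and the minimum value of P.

The binding constraints are 9a + 10b = 25 and b = 0.
Solving simultaneously gives a = 25/9, b = 0.

a = 25/9, b = 0, minimum P = -275/9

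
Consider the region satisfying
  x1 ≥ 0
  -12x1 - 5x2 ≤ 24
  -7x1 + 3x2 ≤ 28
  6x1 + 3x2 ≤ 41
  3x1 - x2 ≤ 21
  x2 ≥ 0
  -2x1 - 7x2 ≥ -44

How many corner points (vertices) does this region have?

4

Of the 21 pairwise boundary intersections, those satisfying every inequality are:
  (0, 0)
  (0, 44/7)
  (41/6, 0)
  (155/36, 91/18)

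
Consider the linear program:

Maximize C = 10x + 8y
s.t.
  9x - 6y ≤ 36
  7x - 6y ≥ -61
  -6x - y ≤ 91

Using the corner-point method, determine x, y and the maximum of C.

Feasible corners and C = 10x + 8y:
  (97/2, 267/4) → C = 1019
  (-34/3, -23) → C = -892/3
  (-607/43, -271/43) → C = -8238/43

The binding constraints are 9x - 6y = 36 and 7x - 6y = -61.
Solving simultaneously gives x = 97/2, y = 267/4.

x = 97/2, y = 267/4, maximum C = 1019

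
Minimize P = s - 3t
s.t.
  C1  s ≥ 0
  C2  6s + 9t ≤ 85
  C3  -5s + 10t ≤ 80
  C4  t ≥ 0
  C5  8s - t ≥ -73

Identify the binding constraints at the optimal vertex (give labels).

Vertices and P = s - 3t:
  (0, 8) → P = -24
  (0, 0) → P = 0
  (26/21, 181/21) → P = -517/21
  (85/6, 0) → P = 85/6

The minimum is at (26/21, 181/21). Substituting into each constraint, equality holds for C2 and C3; the remaining constraints have slack.

C2 and C3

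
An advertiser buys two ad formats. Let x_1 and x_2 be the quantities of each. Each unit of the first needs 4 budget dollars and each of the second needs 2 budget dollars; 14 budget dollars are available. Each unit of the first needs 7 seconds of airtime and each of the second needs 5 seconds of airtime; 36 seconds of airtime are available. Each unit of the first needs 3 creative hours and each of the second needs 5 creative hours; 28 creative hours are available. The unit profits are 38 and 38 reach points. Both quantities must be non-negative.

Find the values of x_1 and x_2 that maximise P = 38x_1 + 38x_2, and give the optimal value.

x_1 = 1, x_2 = 5, maximum P = 228

Extreme points and P = 38x_1 + 38x_2:
  (0, 0) → P = 0
  (0, 28/5) → P = 1064/5
  (7/2, 0) → P = 133
  (1, 5) → P = 228

The binding constraints are 4x_1 + 2x_2 = 14 and 3x_1 + 5x_2 = 28.
Solving simultaneously gives x_1 = 1, x_2 = 5.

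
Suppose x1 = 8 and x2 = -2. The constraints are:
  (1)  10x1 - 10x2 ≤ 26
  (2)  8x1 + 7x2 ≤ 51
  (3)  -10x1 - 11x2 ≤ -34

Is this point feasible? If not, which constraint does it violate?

not feasible — violates (1)

Constraint (1): 10x1 - 10x2 = 100, which is not ≤ 26. All other constraints are satisfied.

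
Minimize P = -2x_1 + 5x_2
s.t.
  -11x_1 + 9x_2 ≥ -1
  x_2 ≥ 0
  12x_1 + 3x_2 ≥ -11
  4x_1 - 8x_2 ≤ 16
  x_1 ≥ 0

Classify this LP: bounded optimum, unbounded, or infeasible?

bounded optimum

Feasible corners and P = -2x_1 + 5x_2:
  (1/11, 0) → P = -2/11
  (0, 0) → P = 0
The feasible region has finitely many vertices and no improving ray; the minimum is -2/11 at (1/11, 0).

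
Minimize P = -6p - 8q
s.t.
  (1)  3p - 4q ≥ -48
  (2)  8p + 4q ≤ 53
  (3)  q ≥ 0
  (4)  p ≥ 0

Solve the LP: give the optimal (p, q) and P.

Feasible corners and P = -6p - 8q:
  (5/11, 543/44) → P = -1116/11
  (0, 12) → P = -96
  (53/8, 0) → P = -159/4
  (0, 0) → P = 0

The binding constraints are 3p - 4q = -48 and 8p + 4q = 53.
Solving simultaneously gives p = 5/11, q = 543/44.

p = 5/11, q = 543/44, minimum P = -1116/11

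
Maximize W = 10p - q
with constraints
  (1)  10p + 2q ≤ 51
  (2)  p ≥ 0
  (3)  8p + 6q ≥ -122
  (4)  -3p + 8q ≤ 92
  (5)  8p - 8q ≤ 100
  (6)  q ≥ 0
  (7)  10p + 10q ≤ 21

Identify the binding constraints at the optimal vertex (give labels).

Vertices and W = 10p - q:
  (0, 0) → W = 0
  (0, 21/10) → W = -21/10
  (21/10, 0) → W = 21

The maximum is at (21/10, 0). Substituting into each constraint, equality holds for (6) and (7); the remaining constraints have slack.

(6) and (7)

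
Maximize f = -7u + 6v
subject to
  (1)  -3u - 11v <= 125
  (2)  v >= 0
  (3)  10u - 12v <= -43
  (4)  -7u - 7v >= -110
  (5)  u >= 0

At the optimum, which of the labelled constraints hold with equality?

Corner points and f = -7u + 6v:
  (1019/154, 1401/154) → f = 1273/154
  (0, 43/12) → f = 43/2
  (0, 110/7) → f = 660/7

The maximum is at (0, 110/7). Substituting into each constraint, equality holds for (4) and (5); the remaining constraints have slack.

(4) and (5)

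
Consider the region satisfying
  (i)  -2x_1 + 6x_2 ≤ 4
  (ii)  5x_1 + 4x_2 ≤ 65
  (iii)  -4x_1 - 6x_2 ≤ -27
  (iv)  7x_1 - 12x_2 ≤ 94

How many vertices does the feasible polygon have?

4

Intersecting each pair of boundary lines and keeping only the points that satisfy every inequality leaves:
  (187/19, 75/19)
  (23/6, 35/18)
  (289/22, -15/88)
  (148/15, -187/90)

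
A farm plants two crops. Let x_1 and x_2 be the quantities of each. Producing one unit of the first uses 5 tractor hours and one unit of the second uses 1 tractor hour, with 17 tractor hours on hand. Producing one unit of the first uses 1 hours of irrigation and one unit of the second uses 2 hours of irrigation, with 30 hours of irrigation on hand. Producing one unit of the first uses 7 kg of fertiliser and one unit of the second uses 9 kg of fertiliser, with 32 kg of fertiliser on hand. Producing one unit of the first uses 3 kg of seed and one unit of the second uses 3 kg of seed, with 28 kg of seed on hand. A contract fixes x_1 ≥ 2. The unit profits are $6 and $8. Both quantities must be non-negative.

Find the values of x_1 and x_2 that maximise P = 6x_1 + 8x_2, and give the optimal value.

x_1 = 2, x_2 = 2, maximum P = 28

Corner points and P = 6x_1 + 8x_2:
  (17/5, 0) → P = 102/5
  (2, 0) → P = 12
  (121/38, 41/38) → P = 527/19
  (2, 2) → P = 28

At the optimal vertex, 7x_1 + 9x_2 = 32 and x_1 = 2.
Solving simultaneously gives x_1 = 2, x_2 = 2.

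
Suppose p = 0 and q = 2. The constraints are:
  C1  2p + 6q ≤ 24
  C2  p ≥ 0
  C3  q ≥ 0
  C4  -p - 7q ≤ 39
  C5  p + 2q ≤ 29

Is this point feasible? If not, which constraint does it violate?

C1: 12 ≤ 24 ✓
C2: 0 ≥ 0 ✓
C3: 2 ≥ 0 ✓
C4: -14 ≤ 39 ✓
C5: 4 ≤ 29 ✓

feasible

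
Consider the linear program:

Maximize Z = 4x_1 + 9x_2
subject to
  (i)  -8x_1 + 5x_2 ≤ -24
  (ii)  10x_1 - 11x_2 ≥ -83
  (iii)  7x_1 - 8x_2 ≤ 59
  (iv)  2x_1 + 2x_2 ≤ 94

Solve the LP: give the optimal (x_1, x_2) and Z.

x_1 = 62/3, x_2 = 79/3, maximum Z = 959/3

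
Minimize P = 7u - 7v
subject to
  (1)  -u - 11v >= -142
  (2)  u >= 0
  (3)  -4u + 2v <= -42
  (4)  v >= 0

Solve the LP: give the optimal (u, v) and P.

Extreme points and P = 7u - 7v:
  (373/23, 263/23) → P = 770/23
  (142, 0) → P = 994
  (21/2, 0) → P = 147/2

The binding constraints are -u - 11v = -142 and -4u + 2v = -42.
Solving simultaneously gives u = 373/23, v = 263/23.

u = 373/23, v = 263/23, minimum P = 770/23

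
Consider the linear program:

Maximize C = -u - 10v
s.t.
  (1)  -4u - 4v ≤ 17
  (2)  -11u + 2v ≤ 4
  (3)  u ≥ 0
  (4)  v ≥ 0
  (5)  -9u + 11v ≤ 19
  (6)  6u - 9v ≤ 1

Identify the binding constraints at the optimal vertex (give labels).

Corner points and C = -u - 10v:
  (0, 0) → C = 0
  (0, 19/11) → C = -190/11
  (1/6, 0) → C = -1/6
The feasible region is unbounded (it extends along (3, 2), (11, 9)), but C strictly decreases along every unbounded feasible direction, so there is no improving ray and the maximum is attained at a vertex.

The maximum is at (0, 0). Substituting into each constraint, equality holds for (3) and (4); the remaining constraints have slack.

(3) and (4)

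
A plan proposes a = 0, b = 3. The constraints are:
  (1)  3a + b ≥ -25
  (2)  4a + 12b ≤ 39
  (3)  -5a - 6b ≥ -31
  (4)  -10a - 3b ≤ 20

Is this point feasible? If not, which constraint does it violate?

(1): 3 ≥ -25 ✓
(2): 36 ≤ 39 ✓
(3): -18 ≥ -31 ✓
(4): -9 ≤ 20 ✓

feasible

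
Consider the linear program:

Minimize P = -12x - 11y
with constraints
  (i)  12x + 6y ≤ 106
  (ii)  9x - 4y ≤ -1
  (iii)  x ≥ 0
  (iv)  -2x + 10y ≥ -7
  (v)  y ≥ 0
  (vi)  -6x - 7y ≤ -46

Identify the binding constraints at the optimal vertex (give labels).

Vertices and P = -12x - 11y:
  (209/51, 161/17) → P = -2607/17
  (0, 53/3) → P = -583/3
  (59/29, 140/29) → P = -2248/29
  (0, 46/7) → P = -506/7

The minimum is at (0, 53/3). Substituting into each constraint, equality holds for (i) and (iii); the remaining constraints have slack.

(i) and (iii)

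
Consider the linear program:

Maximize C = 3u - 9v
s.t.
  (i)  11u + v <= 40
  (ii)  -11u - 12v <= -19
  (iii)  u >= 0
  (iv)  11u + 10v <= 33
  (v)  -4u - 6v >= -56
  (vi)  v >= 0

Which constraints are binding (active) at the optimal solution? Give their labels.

Vertices and C = 3u - 9v:
  (0, 19/12) → C = -57/4
  (19/11, 0) → C = 57/11
  (0, 33/10) → C = -297/10
  (3, 0) → C = 9

The maximum is at (3, 0). Substituting into each constraint, equality holds for (iv) and (vi); the remaining constraints have slack.

(iv) and (vi)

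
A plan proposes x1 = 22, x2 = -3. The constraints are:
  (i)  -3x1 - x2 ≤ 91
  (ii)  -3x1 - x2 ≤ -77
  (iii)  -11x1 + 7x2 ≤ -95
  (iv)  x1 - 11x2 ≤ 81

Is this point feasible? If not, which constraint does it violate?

Constraint (ii): -3x1 - x2 = -63, which is not ≤ -77. All other constraints are satisfied.

not feasible — violates (ii)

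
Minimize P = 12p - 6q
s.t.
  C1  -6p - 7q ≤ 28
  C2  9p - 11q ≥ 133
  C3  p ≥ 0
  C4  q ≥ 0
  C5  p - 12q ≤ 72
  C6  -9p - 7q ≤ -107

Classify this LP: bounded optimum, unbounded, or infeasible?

Feasible corners and P = 12p - 6q:
  (133/9, 0) → P = 532/3
  (72, 0) → P = 864
The feasible region has finitely many vertices and no improving ray; the minimum is 532/3 at (133/9, 0).

bounded optimum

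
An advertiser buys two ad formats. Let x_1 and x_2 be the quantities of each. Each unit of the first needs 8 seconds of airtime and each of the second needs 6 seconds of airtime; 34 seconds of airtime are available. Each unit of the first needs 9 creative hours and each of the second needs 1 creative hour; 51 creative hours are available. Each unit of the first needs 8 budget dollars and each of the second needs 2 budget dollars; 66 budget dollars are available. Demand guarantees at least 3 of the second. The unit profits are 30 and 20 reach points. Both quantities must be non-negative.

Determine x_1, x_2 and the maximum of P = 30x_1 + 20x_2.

x_1 = 2, x_2 = 3, maximum P = 120

Feasible corners and P = 30x_1 + 20x_2:
  (0, 17/3) → P = 340/3
  (0, 3) → P = 60
  (2, 3) → P = 120

The optimum lies where 8x_1 + 6x_2 = 34 and x_2 = 3.
Solving simultaneously gives x_1 = 2, x_2 = 3.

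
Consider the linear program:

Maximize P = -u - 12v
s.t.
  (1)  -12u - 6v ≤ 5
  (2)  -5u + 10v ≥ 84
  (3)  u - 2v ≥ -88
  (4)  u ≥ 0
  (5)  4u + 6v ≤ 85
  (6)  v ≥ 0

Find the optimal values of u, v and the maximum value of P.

Vertices and P = -u - 12v:
  (0, 42/5) → P = -504/5
  (173/35, 761/70) → P = -677/5
  (0, 85/6) → P = -170

The binding constraints are -5u + 10v = 84 and u = 0.
Solving simultaneously gives u = 0, v = 42/5.

u = 0, v = 42/5, maximum P = -504/5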